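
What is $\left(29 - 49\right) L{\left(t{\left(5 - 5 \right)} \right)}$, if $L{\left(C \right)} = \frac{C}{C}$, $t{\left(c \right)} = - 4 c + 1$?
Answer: $-20$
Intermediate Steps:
$t{\left(c \right)} = 1 - 4 c$
$L{\left(C \right)} = 1$
$\left(29 - 49\right) L{\left(t{\left(5 - 5 \right)} \right)} = \left(29 - 49\right) 1 = \left(-20\right) 1 = -20$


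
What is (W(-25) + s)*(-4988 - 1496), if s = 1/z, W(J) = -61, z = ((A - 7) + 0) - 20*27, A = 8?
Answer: 213193920/539 ≈ 3.9554e+5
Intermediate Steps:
z = -539 (z = ((8 - 7) + 0) - 20*27 = (1 + 0) - 540 = 1 - 540 = -539)
s = -1/539 (s = 1/(-539) = -1/539 ≈ -0.0018553)
(W(-25) + s)*(-4988 - 1496) = (-61 - 1/539)*(-4988 - 1496) = -32880/539*(-6484) = 213193920/539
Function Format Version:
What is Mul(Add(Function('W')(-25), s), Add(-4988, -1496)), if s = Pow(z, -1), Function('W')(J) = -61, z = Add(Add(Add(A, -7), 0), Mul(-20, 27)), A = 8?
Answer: Rational(213193920, 539) ≈ 3.9554e+5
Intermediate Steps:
z = -539 (z = Add(Add(Add(8, -7), 0), Mul(-20, 27)) = Add(Add(1, 0), -540) = Add(1, -540) = -539)
s = Rational(-1, 539) (s = Pow(-539, -1) = Rational(-1, 539) ≈ -0.0018553)
Mul(Add(Function('W')(-25), s), Add(-4988, -1496)) = Mul(Add(-61, Rational(-1, 539)), Add(-4988, -1496)) = Mul(Rational(-32880, 539), -6484) = Rational(213193920, 539)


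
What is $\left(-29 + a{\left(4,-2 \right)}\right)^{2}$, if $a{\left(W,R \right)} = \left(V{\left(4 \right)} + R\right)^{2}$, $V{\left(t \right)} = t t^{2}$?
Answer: $14554225$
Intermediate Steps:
$V{\left(t \right)} = t^{3}$
$a{\left(W,R \right)} = \left(64 + R\right)^{2}$ ($a{\left(W,R \right)} = \left(4^{3} + R\right)^{2} = \left(64 + R\right)^{2}$)
$\left(-29 + a{\left(4,-2 \right)}\right)^{2} = \left(-29 + \left(64 - 2\right)^{2}\right)^{2} = \left(-29 + 62^{2}\right)^{2} = \left(-29 + 3844\right)^{2} = 3815^{2} = 14554225$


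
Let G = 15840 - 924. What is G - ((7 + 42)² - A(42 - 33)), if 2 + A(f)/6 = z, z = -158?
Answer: 11555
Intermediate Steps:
A(f) = -960 (A(f) = -12 + 6*(-158) = -12 - 948 = -960)
G = 14916
G - ((7 + 42)² - A(42 - 33)) = 14916 - ((7 + 42)² - 1*(-960)) = 14916 - (49² + 960) = 14916 - (2401 + 960) = 14916 - 1*3361 = 14916 - 3361 = 11555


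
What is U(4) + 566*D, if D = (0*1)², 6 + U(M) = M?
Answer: -2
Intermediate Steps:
U(M) = -6 + M
D = 0 (D = 0² = 0)
U(4) + 566*D = (-6 + 4) + 566*0 = -2 + 0 = -2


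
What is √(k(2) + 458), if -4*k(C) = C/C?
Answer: √1831/2 ≈ 21.395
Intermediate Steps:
k(C) = -¼ (k(C) = -C/(4*C) = -¼*1 = -¼)
√(k(2) + 458) = √(-¼ + 458) = √(1831/4) = √1831/2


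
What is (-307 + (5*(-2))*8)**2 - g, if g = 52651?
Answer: 97118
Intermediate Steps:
(-307 + (5*(-2))*8)**2 - g = (-307 + (5*(-2))*8)**2 - 1*52651 = (-307 - 10*8)**2 - 52651 = (-307 - 80)**2 - 52651 = (-387)**2 - 52651 = 149769 - 52651 = 97118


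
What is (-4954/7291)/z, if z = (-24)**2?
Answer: -2477/2099808 ≈ -0.0011796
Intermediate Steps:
z = 576
(-4954/7291)/z = -4954/7291/576 = -4954*1/7291*(1/576) = -4954/7291*1/576 = -2477/2099808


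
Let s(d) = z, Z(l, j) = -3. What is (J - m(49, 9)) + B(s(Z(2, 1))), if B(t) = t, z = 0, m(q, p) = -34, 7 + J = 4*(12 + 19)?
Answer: 151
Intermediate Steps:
J = 117 (J = -7 + 4*(12 + 19) = -7 + 4*31 = -7 + 124 = 117)
s(d) = 0
(J - m(49, 9)) + B(s(Z(2, 1))) = (117 - 1*(-34)) + 0 = (117 + 34) + 0 = 151 + 0 = 151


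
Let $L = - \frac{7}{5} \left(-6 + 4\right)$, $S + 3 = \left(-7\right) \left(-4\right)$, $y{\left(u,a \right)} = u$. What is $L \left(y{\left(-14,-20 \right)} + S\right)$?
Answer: $\frac{154}{5} \approx 30.8$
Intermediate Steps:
$S = 25$ ($S = -3 - -28 = -3 + 28 = 25$)
$L = \frac{14}{5}$ ($L = \left(-7\right) \frac{1}{5} \left(-2\right) = \left(- \frac{7}{5}\right) \left(-2\right) = \frac{14}{5} \approx 2.8$)
$L \left(y{\left(-14,-20 \right)} + S\right) = \frac{14 \left(-14 + 25\right)}{5} = \frac{14}{5} \cdot 11 = \frac{154}{5}$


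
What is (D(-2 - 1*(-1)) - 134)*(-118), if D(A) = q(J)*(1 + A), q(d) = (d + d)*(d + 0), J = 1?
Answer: 15812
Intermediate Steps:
q(d) = 2*d**2 (q(d) = (2*d)*d = 2*d**2)
D(A) = 2 + 2*A (D(A) = (2*1**2)*(1 + A) = (2*1)*(1 + A) = 2*(1 + A) = 2 + 2*A)
(D(-2 - 1*(-1)) - 134)*(-118) = ((2 + 2*(-2 - 1*(-1))) - 134)*(-118) = ((2 + 2*(-2 + 1)) - 134)*(-118) = ((2 + 2*(-1)) - 134)*(-118) = ((2 - 2) - 134)*(-118) = (0 - 134)*(-118) = -134*(-118) = 15812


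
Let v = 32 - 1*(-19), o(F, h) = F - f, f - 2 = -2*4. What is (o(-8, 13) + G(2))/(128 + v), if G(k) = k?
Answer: 0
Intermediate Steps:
f = -6 (f = 2 - 2*4 = 2 - 8 = -6)
o(F, h) = 6 + F (o(F, h) = F - 1*(-6) = F + 6 = 6 + F)
v = 51 (v = 32 + 19 = 51)
(o(-8, 13) + G(2))/(128 + v) = ((6 - 8) + 2)/(128 + 51) = (-2 + 2)/179 = (1/179)*0 = 0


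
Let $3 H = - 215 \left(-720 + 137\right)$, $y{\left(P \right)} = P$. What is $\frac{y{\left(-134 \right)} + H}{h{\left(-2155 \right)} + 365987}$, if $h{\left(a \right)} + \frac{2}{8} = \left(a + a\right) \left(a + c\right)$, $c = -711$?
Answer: $\frac{499772}{152621361} \approx 0.0032746$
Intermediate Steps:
$h{\left(a \right)} = - \frac{1}{4} + 2 a \left(-711 + a\right)$ ($h{\left(a \right)} = - \frac{1}{4} + \left(a + a\right) \left(a - 711\right) = - \frac{1}{4} + 2 a \left(-711 + a\right)$)
$H = \frac{125345}{3}$ ($H = \frac{\left(-215\right) \left(-720 + 137\right)}{3} = \frac{\left(-215\right) \left(-583\right)}{3} = \frac{1}{3} \cdot 125345 = \frac{125345}{3} \approx 41782.0$)
$\frac{y{\left(-134 \right)} + H}{h{\left(-2155 \right)} + 365987} = \frac{-134 + \frac{125345}{3}}{\left(- \frac{1}{4} - -3064410 + 2 \left(-2155\right)^{2}\right) + 365987} = \frac{124943}{3 \left(\left(- \frac{1}{4} + 3064410 + 2 \cdot 4644025\right) + 365987\right)} = \frac{124943}{3 \left(\left(- \frac{1}{4} + 3064410 + 9288050\right) + 365987\right)} = \frac{124943}{3 \left(\frac{49409839}{4} + 365987\right)} = \frac{124943}{3 \cdot \frac{50873787}{4}} = \frac{124943}{3} \cdot \frac{4}{50873787} = \frac{499772}{152621361}$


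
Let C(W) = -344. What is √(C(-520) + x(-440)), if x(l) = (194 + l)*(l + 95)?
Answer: √84526 ≈ 290.73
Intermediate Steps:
x(l) = (95 + l)*(194 + l) (x(l) = (194 + l)*(95 + l) = (95 + l)*(194 + l))
√(C(-520) + x(-440)) = √(-344 + (18430 + (-440)² + 289*(-440))) = √(-344 + (18430 + 193600 - 127160)) = √(-344 + 84870) = √84526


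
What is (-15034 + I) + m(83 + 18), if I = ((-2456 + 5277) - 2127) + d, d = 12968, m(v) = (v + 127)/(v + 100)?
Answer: -91848/67 ≈ -1370.9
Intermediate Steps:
m(v) = (127 + v)/(100 + v)
I = 13662 (I = ((-2456 + 5277) - 2127) + 12968 = (2821 - 2127) + 12968 = 694 + 12968 = 13662)
(-15034 + I) + m(83 + 18) = (-15034 + 13662) + (127 + (83 + 18))/(100 + (83 + 18)) = -1372 + (127 + 101)/(100 + 101) = -1372 + 228/201 = -1372 + (1/201)*228 = -1372 + 76/67 = -91848/67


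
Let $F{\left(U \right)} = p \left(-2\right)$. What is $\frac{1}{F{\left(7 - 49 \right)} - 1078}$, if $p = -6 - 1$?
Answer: $- \frac{1}{1064} \approx -0.00093985$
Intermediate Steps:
$p = -7$
$F{\left(U \right)} = 14$ ($F{\left(U \right)} = \left(-7\right) \left(-2\right) = 14$)
$\frac{1}{F{\left(7 - 49 \right)} - 1078} = \frac{1}{14 - 1078} = \frac{1}{-1064} = - \frac{1}{1064}$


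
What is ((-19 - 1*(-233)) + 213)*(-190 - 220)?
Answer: -175070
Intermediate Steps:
((-19 - 1*(-233)) + 213)*(-190 - 220) = ((-19 + 233) + 213)*(-410) = (214 + 213)*(-410) = 427*(-410) = -175070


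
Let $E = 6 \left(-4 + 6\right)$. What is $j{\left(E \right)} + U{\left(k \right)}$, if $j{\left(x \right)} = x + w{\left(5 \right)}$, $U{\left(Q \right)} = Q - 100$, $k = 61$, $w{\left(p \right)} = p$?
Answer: $-22$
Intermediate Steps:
$E = 12$ ($E = 6 \cdot 2 = 12$)
$U{\left(Q \right)} = -100 + Q$
$j{\left(x \right)} = 5 + x$ ($j{\left(x \right)} = x + 5 = 5 + x$)
$j{\left(E \right)} + U{\left(k \right)} = \left(5 + 12\right) + \left(-100 + 61\right) = 17 - 39 = -22$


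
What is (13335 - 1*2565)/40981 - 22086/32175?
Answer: -62064624/146507075 ≈ -0.42363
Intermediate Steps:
(13335 - 1*2565)/40981 - 22086/32175 = (13335 - 2565)*(1/40981) - 22086*1/32175 = 10770*(1/40981) - 2454/3575 = 10770/40981 - 2454/3575 = -62064624/146507075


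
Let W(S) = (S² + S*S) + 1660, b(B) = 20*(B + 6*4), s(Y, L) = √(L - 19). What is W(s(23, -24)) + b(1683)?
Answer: 35714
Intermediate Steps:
s(Y, L) = √(-19 + L)
b(B) = 480 + 20*B (b(B) = 20*(B + 24) = 20*(24 + B) = 480 + 20*B)
W(S) = 1660 + 2*S² (W(S) = (S² + S²) + 1660 = 2*S² + 1660 = 1660 + 2*S²)
W(s(23, -24)) + b(1683) = (1660 + 2*(√(-19 - 24))²) + (480 + 20*1683) = (1660 + 2*(√(-43))²) + (480 + 33660) = (1660 + 2*(I*√43)²) + 34140 = (1660 + 2*(-43)) + 34140 = (1660 - 86) + 34140 = 1574 + 34140 = 35714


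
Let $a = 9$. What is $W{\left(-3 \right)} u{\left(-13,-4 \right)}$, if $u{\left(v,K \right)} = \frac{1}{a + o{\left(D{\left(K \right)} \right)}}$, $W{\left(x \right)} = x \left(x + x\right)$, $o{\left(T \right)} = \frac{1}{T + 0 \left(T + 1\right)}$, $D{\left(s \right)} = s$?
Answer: $\frac{72}{35} \approx 2.0571$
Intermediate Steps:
$o{\left(T \right)} = \frac{1}{T}$ ($o{\left(T \right)} = \frac{1}{T + 0 \left(1 + T\right)} = \frac{1}{T + 0} = \frac{1}{T}$)
$W{\left(x \right)} = 2 x^{2}$ ($W{\left(x \right)} = x 2 x = 2 x^{2}$)
$u{\left(v,K \right)} = \frac{1}{9 + \frac{1}{K}}$
$W{\left(-3 \right)} u{\left(-13,-4 \right)} = 2 \left(-3\right)^{2} \left(- \frac{4}{1 + 9 \left(-4\right)}\right) = 2 \cdot 9 \left(- \frac{4}{1 - 36}\right) = 18 \left(- \frac{4}{-35}\right) = 18 \left(\left(-4\right) \left(- \frac{1}{35}\right)\right) = 18 \cdot \frac{4}{35} = \frac{72}{35}$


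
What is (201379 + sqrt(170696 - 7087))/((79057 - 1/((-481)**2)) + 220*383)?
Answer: 46591246819/37785184436 + 231361*sqrt(163609)/37785184436 ≈ 1.2355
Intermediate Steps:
(201379 + sqrt(170696 - 7087))/((79057 - 1/((-481)**2)) + 220*383) = (201379 + sqrt(163609))/((79057 - 1/231361) + 84260) = (201379 + sqrt(163609))/(18290706576/231361 + 84260) = (201379 + sqrt(163609))/(37785184436/231361) = (201379 + sqrt(163609))*(231361/37785184436) = 46591246819/37785184436 + 231361*sqrt(163609)/37785184436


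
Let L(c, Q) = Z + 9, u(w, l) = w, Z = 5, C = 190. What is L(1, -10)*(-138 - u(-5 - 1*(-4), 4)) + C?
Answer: -1728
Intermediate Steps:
L(c, Q) = 14 (L(c, Q) = 5 + 9 = 14)
L(1, -10)*(-138 - u(-5 - 1*(-4), 4)) + C = 14*(-138 - (-5 - 1*(-4))) + 190 = 14*(-138 - (-5 + 4)) + 190 = 14*(-138 - 1*(-1)) + 190 = 14*(-138 + 1) + 190 = 14*(-137) + 190 = -1918 + 190 = -1728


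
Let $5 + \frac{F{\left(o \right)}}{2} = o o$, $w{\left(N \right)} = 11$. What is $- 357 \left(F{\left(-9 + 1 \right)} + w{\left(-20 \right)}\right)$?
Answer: $-46053$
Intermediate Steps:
$F{\left(o \right)} = -10 + 2 o^{2}$ ($F{\left(o \right)} = -10 + 2 o o = -10 + 2 o^{2}$)
$- 357 \left(F{\left(-9 + 1 \right)} + w{\left(-20 \right)}\right) = - 357 \left(\left(-10 + 2 \left(-9 + 1\right)^{2}\right) + 11\right) = - 357 \left(\left(-10 + 2 \left(-8\right)^{2}\right) + 11\right) = - 357 \left(\left(-10 + 2 \cdot 64\right) + 11\right) = - 357 \left(\left(-10 + 128\right) + 11\right) = - 357 \left(118 + 11\right) = \left(-357\right) 129 = -46053$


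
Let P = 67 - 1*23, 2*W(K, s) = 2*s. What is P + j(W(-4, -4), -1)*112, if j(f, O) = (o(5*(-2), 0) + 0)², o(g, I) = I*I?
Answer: 44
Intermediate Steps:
o(g, I) = I²
W(K, s) = s (W(K, s) = (2*s)/2 = s)
j(f, O) = 0 (j(f, O) = (0² + 0)² = (0 + 0)² = 0² = 0)
P = 44 (P = 67 - 23 = 44)
P + j(W(-4, -4), -1)*112 = 44 + 0*112 = 44 + 0 = 44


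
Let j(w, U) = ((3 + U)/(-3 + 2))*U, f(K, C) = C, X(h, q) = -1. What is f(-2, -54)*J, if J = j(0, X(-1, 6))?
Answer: -108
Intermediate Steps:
j(w, U) = U*(-3 - U) (j(w, U) = ((3 + U)/(-1))*U = ((3 + U)*(-1))*U = (-3 - U)*U = U*(-3 - U))
J = 2 (J = -1*(-1)*(3 - 1) = -1*(-1)*2 = 2)
f(-2, -54)*J = -54*2 = -108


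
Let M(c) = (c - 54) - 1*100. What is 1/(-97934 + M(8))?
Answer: -1/98080 ≈ -1.0196e-5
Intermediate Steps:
M(c) = -154 + c (M(c) = (-54 + c) - 100 = -154 + c)
1/(-97934 + M(8)) = 1/(-97934 + (-154 + 8)) = 1/(-97934 - 146) = 1/(-98080) = -1/98080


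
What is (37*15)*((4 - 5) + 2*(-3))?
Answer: -3885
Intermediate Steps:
(37*15)*((4 - 5) + 2*(-3)) = 555*(-1 - 6) = 555*(-7) = -3885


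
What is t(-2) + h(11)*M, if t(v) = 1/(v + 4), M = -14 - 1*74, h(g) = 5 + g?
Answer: -2815/2 ≈ -1407.5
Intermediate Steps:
M = -88 (M = -14 - 74 = -88)
t(v) = 1/(4 + v)
t(-2) + h(11)*M = 1/(4 - 2) + (5 + 11)*(-88) = 1/2 + 16*(-88) = 1/2 - 1408 = -2815/2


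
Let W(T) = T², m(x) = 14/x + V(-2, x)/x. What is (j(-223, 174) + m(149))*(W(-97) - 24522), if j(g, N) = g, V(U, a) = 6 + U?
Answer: 501887617/149 ≈ 3.3684e+6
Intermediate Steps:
m(x) = 18/x (m(x) = 14/x + (6 - 2)/x = 14/x + 4/x = 18/x)
(j(-223, 174) + m(149))*(W(-97) - 24522) = (-223 + 18/149)*((-97)² - 24522) = (-223 + 18*(1/149))*(9409 - 24522) = (-223 + 18/149)*(-15113) = -33209/149*(-15113) = 501887617/149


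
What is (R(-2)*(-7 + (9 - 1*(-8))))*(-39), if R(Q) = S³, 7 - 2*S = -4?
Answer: -259545/4 ≈ -64886.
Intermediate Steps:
S = 11/2 (S = 7/2 - ½*(-4) = 7/2 + 2 = 11/2 ≈ 5.5000)
R(Q) = 1331/8 (R(Q) = (11/2)³ = 1331/8)
(R(-2)*(-7 + (9 - 1*(-8))))*(-39) = (1331*(-7 + (9 - 1*(-8)))/8)*(-39) = (1331*(-7 + (9 + 8))/8)*(-39) = (1331*(-7 + 17)/8)*(-39) = ((1331/8)*10)*(-39) = (6655/4)*(-39) = -259545/4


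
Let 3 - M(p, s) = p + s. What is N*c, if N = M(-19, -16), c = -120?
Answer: -4560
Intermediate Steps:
M(p, s) = 3 - p - s (M(p, s) = 3 - (p + s) = 3 + (-p - s) = 3 - p - s)
N = 38 (N = 3 - 1*(-19) - 1*(-16) = 3 + 19 + 16 = 38)
N*c = 38*(-120) = -4560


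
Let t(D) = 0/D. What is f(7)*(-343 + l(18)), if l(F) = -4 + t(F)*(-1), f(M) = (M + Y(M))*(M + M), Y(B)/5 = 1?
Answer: -58296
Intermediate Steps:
Y(B) = 5 (Y(B) = 5*1 = 5)
f(M) = 2*M*(5 + M) (f(M) = (M + 5)*(M + M) = (5 + M)*(2*M) = 2*M*(5 + M))
t(D) = 0
l(F) = -4 (l(F) = -4 + 0*(-1) = -4 + 0 = -4)
f(7)*(-343 + l(18)) = (2*7*(5 + 7))*(-343 - 4) = (2*7*12)*(-347) = 168*(-347) = -58296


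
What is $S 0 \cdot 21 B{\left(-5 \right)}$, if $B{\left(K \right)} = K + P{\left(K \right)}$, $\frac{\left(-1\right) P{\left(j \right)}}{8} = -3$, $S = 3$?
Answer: $0$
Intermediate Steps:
$P{\left(j \right)} = 24$ ($P{\left(j \right)} = \left(-8\right) \left(-3\right) = 24$)
$B{\left(K \right)} = 24 + K$ ($B{\left(K \right)} = K + 24 = 24 + K$)
$S 0 \cdot 21 B{\left(-5 \right)} = 3 \cdot 0 \cdot 21 \left(24 - 5\right) = 0 \cdot 21 \cdot 19 = 0 \cdot 19 = 0$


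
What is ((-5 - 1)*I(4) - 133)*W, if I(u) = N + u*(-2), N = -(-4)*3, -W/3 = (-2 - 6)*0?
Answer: 0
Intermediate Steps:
W = 0 (W = -3*(-2 - 6)*0 = -(-24)*0 = -3*0 = 0)
N = 12 (N = -1*(-12) = 12)
I(u) = 12 - 2*u (I(u) = 12 + u*(-2) = 12 - 2*u)
((-5 - 1)*I(4) - 133)*W = ((-5 - 1)*(12 - 2*4) - 133)*0 = (-6*(12 - 8) - 133)*0 = (-6*4 - 133)*0 = (-24 - 133)*0 = -157*0 = 0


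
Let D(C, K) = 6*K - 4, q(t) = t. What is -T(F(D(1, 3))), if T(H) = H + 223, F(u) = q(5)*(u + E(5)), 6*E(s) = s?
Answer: -1783/6 ≈ -297.17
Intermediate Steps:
D(C, K) = -4 + 6*K
E(s) = s/6
F(u) = 25/6 + 5*u (F(u) = 5*(u + (1/6)*5) = 5*(u + 5/6) = 5*(5/6 + u) = 25/6 + 5*u)
T(H) = 223 + H
-T(F(D(1, 3))) = -(223 + (25/6 + 5*(-4 + 6*3))) = -(223 + (25/6 + 5*(-4 + 18))) = -(223 + (25/6 + 5*14)) = -(223 + (25/6 + 70)) = -(223 + 445/6) = -1*1783/6 = -1783/6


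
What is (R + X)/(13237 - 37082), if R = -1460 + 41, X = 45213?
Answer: -43794/23845 ≈ -1.8366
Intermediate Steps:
R = -1419
(R + X)/(13237 - 37082) = (-1419 + 45213)/(13237 - 37082) = 43794/(-23845) = 43794*(-1/23845) = -43794/23845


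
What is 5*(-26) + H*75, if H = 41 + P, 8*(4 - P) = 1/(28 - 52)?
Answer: 207705/64 ≈ 3245.4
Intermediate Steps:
P = 769/192 (P = 4 - 1/(8*(28 - 52)) = 4 - ⅛/(-24) = 4 - ⅛*(-1/24) = 4 + 1/192 = 769/192 ≈ 4.0052)
H = 8641/192 (H = 41 + 769/192 = 8641/192 ≈ 45.005)
5*(-26) + H*75 = 5*(-26) + (8641/192)*75 = -130 + 216025/64 = 207705/64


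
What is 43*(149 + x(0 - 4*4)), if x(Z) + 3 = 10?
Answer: 6708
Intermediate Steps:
x(Z) = 7 (x(Z) = -3 + 10 = 7)
43*(149 + x(0 - 4*4)) = 43*(149 + 7) = 43*156 = 6708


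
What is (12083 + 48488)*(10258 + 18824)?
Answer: 1761525822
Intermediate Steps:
(12083 + 48488)*(10258 + 18824) = 60571*29082 = 1761525822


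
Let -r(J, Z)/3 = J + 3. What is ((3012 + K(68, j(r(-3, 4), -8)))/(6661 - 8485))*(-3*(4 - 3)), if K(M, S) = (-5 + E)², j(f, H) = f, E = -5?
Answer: 389/76 ≈ 5.1184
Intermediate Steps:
r(J, Z) = -9 - 3*J (r(J, Z) = -3*(J + 3) = -3*(3 + J) = -9 - 3*J)
K(M, S) = 100 (K(M, S) = (-5 - 5)² = (-10)² = 100)
((3012 + K(68, j(r(-3, 4), -8)))/(6661 - 8485))*(-3*(4 - 3)) = ((3012 + 100)/(6661 - 8485))*(-3*(4 - 3)) = (3112/(-1824))*(-3*1) = (3112*(-1/1824))*(-3) = -389/228*(-3) = 389/76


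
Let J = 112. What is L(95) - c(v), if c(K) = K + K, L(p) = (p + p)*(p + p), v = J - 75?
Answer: 36026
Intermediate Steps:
v = 37 (v = 112 - 75 = 37)
L(p) = 4*p² (L(p) = (2*p)*(2*p) = 4*p²)
c(K) = 2*K
L(95) - c(v) = 4*95² - 2*37 = 4*9025 - 1*74 = 36100 - 74 = 36026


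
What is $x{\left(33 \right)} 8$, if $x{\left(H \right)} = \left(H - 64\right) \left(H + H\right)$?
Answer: $-16368$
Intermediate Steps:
$x{\left(H \right)} = 2 H \left(-64 + H\right)$ ($x{\left(H \right)} = \left(-64 + H\right) 2 H = 2 H \left(-64 + H\right)$)
$x{\left(33 \right)} 8 = 2 \cdot 33 \left(-64 + 33\right) 8 = 2 \cdot 33 \left(-31\right) 8 = \left(-2046\right) 8 = -16368$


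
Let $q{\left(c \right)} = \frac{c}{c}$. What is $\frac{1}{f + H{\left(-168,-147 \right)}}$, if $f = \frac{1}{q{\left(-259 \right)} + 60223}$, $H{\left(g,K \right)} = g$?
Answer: $- \frac{60224}{10117631} \approx -0.0059524$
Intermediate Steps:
$q{\left(c \right)} = 1$
$f = \frac{1}{60224}$ ($f = \frac{1}{1 + 60223} = \frac{1}{60224} \approx 1.6605 \cdot 10^{-5}$)
$\frac{1}{f + H{\left(-168,-147 \right)}} = \frac{1}{\frac{1}{60224} - 168} = \frac{1}{- \frac{10117631}{60224}} = - \frac{60224}{10117631}$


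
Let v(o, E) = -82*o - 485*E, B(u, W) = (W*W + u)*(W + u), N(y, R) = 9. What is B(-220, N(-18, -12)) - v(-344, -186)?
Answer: -89089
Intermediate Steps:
B(u, W) = (W + u)*(u + W²) (B(u, W) = (W² + u)*(W + u) = (u + W²)*(W + u) = (W + u)*(u + W²))
v(o, E) = -485*E - 82*o
B(-220, N(-18, -12)) - v(-344, -186) = (9³ + (-220)² + 9*(-220) - 220*9²) - (-485*(-186) - 82*(-344)) = (729 + 48400 - 1980 - 220*81) - (90210 + 28208) = (729 + 48400 - 1980 - 17820) - 1*118418 = 29329 - 118418 = -89089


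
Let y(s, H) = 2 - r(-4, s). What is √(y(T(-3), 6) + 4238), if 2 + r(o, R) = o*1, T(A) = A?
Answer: √4246 ≈ 65.161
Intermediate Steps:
r(o, R) = -2 + o (r(o, R) = -2 + o*1 = -2 + o)
y(s, H) = 8 (y(s, H) = 2 - (-2 - 4) = 2 - 1*(-6) = 2 + 6 = 8)
√(y(T(-3), 6) + 4238) = √(8 + 4238) = √4246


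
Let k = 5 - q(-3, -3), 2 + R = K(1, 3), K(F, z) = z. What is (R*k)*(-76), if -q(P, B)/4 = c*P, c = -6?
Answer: -5852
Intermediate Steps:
q(P, B) = 24*P (q(P, B) = -(-24)*P = 24*P)
R = 1 (R = -2 + 3 = 1)
k = 77 (k = 5 - 24*(-3) = 5 - 1*(-72) = 5 + 72 = 77)
(R*k)*(-76) = (1*77)*(-76) = 77*(-76) = -5852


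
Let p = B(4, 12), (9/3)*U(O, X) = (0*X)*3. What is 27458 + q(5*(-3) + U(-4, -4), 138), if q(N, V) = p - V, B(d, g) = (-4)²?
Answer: 27336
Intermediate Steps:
U(O, X) = 0 (U(O, X) = ((0*X)*3)/3 = (0*3)/3 = (⅓)*0 = 0)
B(d, g) = 16
p = 16
q(N, V) = 16 - V
27458 + q(5*(-3) + U(-4, -4), 138) = 27458 + (16 - 1*138) = 27458 + (16 - 138) = 27458 - 122 = 27336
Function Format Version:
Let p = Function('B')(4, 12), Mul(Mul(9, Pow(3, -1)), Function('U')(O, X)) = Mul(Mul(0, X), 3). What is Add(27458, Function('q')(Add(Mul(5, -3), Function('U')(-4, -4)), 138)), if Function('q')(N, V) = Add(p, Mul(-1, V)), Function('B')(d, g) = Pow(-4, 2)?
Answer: 27336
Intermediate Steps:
Function('U')(O, X) = 0 (Function('U')(O, X) = Mul(Rational(1, 3), Mul(Mul(0, X), 3)) = Mul(Rational(1, 3), Mul(0, 3)) = Mul(Rational(1, 3), 0) = 0)
Function('B')(d, g) = 16
p = 16
Function('q')(N, V) = Add(16, Mul(-1, V))
Add(27458, Function('q')(Add(Mul(5, -3), Function('U')(-4, -4)), 138)) = Add(27458, Add(16, Mul(-1, 138))) = Add(27458, Add(16, -138)) = Add(27458, -122) = 27336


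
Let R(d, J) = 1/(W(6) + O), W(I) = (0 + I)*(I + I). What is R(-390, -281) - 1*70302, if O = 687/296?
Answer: -1546573402/21999 ≈ -70302.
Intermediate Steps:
W(I) = 2*I² (W(I) = I*(2*I) = 2*I²)
O = 687/296 (O = 687*(1/296) = 687/296 ≈ 2.3209)
R(d, J) = 296/21999 (R(d, J) = 1/(2*6² + 687/296) = 1/(2*36 + 687/296) = 1/(72 + 687/296) = 1/(21999/296) = 296/21999)
R(-390, -281) - 1*70302 = 296/21999 - 1*70302 = 296/21999 - 70302 = -1546573402/21999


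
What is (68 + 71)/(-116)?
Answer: -139/116 ≈ -1.1983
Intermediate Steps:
(68 + 71)/(-116) = 139*(-1/116) = -139/116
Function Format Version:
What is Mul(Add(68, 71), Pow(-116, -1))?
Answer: Rational(-139, 116) ≈ -1.1983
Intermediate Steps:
Mul(Add(68, 71), Pow(-116, -1)) = Mul(139, Rational(-1, 116)) = Rational(-139, 116)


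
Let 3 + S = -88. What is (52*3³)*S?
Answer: -127764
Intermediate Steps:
S = -91 (S = -3 - 88 = -91)
(52*3³)*S = (52*3³)*(-91) = (52*27)*(-91) = 1404*(-91) = -127764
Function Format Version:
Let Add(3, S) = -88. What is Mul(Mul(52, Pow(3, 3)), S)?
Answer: -127764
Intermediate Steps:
S = -91 (S = Add(-3, -88) = -91)
Mul(Mul(52, Pow(3, 3)), S) = Mul(Mul(52, Pow(3, 3)), -91) = Mul(Mul(52, 27), -91) = Mul(1404, -91) = -127764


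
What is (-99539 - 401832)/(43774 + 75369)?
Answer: -501371/119143 ≈ -4.2081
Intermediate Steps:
(-99539 - 401832)/(43774 + 75369) = -501371/119143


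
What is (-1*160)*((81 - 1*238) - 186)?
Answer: 54880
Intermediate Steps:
(-1*160)*((81 - 1*238) - 186) = -160*((81 - 238) - 186) = -160*(-157 - 186) = -160*(-343) = 54880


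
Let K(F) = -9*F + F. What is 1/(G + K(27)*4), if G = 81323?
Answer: 1/80459 ≈ 1.2429e-5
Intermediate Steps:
K(F) = -8*F
1/(G + K(27)*4) = 1/(81323 - 8*27*4) = 1/(81323 - 216*4) = 1/(81323 - 864) = 1/80459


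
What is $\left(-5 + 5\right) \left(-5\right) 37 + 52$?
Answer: $52$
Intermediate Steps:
$\left(-5 + 5\right) \left(-5\right) 37 + 52 = 0 \left(-5\right) 37 + 52 = 0 \cdot 37 + 52 = 0 + 52 = 52$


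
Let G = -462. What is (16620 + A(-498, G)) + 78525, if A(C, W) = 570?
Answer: 95715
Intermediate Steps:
(16620 + A(-498, G)) + 78525 = (16620 + 570) + 78525 = 17190 + 78525 = 95715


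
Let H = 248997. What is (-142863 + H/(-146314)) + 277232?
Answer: 2808545267/20902 ≈ 1.3437e+5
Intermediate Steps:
(-142863 + H/(-146314)) + 277232 = (-142863 + 248997/(-146314)) + 277232 = (-142863 + 248997*(-1/146314)) + 277232 = (-142863 - 35571/20902) + 277232 = -2986157997/20902 + 277232 = 2808545267/20902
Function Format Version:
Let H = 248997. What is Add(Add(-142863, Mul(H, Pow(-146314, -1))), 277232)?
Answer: Rational(2808545267, 20902) ≈ 1.3437e+5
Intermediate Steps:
Add(Add(-142863, Mul(H, Pow(-146314, -1))), 277232) = Add(Add(-142863, Mul(248997, Pow(-146314, -1))), 277232) = Add(Add(-142863, Mul(248997, Rational(-1, 146314))), 277232) = Add(Add(-142863, Rational(-35571, 20902)), 277232) = Add(Rational(-2986157997, 20902), 277232) = Rational(2808545267, 20902)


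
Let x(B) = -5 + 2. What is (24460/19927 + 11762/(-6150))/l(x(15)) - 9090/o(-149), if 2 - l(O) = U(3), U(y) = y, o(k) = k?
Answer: 563248974113/9130053225 ≈ 61.692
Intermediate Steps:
x(B) = -3
l(O) = -1 (l(O) = 2 - 1*3 = 2 - 3 = -1)
(24460/19927 + 11762/(-6150))/l(x(15)) - 9090/o(-149) = (24460/19927 + 11762/(-6150))/(-1) - 9090/(-149) = (24460*(1/19927) + 11762*(-1/6150))*(-1) - 9090*(-1/149) = (24460/19927 - 5881/3075)*(-1) + 9090/149 = -41976187/61275525*(-1) + 9090/149 = 41976187/61275525 + 9090/149 = 563248974113/9130053225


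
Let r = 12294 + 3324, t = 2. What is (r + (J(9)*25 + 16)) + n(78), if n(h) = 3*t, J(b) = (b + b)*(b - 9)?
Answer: 15640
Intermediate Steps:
J(b) = 2*b*(-9 + b) (J(b) = (2*b)*(-9 + b) = 2*b*(-9 + b))
n(h) = 6 (n(h) = 3*2 = 6)
r = 15618
(r + (J(9)*25 + 16)) + n(78) = (15618 + ((2*9*(-9 + 9))*25 + 16)) + 6 = (15618 + ((2*9*0)*25 + 16)) + 6 = (15618 + (0*25 + 16)) + 6 = (15618 + (0 + 16)) + 6 = (15618 + 16) + 6 = 15634 + 6 = 15640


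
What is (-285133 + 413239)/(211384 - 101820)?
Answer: 64053/54782 ≈ 1.1692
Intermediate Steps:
(-285133 + 413239)/(211384 - 101820) = 128106/109564 = 128106*(1/109564) = 64053/54782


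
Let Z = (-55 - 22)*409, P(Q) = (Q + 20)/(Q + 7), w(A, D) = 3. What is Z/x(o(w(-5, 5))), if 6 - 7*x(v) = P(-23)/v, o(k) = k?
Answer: -3527216/95 ≈ -37129.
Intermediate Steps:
P(Q) = (20 + Q)/(7 + Q)
x(v) = 6/7 - 3/(112*v) (x(v) = 6/7 - (20 - 23)/(7 - 23)/(7*v) = 6/7 - -3/(-16)/(7*v) = 6/7 - (-1/16*(-3))/(7*v) = 6/7 - 3/(112*v))
Z = -31493 (Z = -77*409 = -31493)
Z/x(o(w(-5, 5))) = -31493*112/(-1 + 32*3) = -31493*112/(-1 + 96) = -31493/((3/112)*(⅓)*95) = -31493/95/112 = -31493*112/95 = -3527216/95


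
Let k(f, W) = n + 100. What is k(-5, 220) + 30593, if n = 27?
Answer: 30720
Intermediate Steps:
k(f, W) = 127 (k(f, W) = 27 + 100 = 127)
k(-5, 220) + 30593 = 127 + 30593 = 30720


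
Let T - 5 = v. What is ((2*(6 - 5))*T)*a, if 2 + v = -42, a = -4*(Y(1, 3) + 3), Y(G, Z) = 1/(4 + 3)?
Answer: 6864/7 ≈ 980.57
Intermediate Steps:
Y(G, Z) = 1/7
a = -88/7 (a = -4*(1/7 + 3) = -4*22/7 = -88/7 ≈ -12.571)
v = -44 (v = -2 - 42 = -44)
T = -39 (T = 5 - 44 = -39)
((2*(6 - 5))*T)*a = ((2*(6 - 5))*(-39))*(-88/7) = ((2*1)*(-39))*(-88/7) = (2*(-39))*(-88/7) = -78*(-88/7) = 6864/7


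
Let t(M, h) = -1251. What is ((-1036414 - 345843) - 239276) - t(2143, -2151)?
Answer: -1620282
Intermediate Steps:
((-1036414 - 345843) - 239276) - t(2143, -2151) = ((-1036414 - 345843) - 239276) - 1*(-1251) = (-1382257 - 239276) + 1251 = -1621533 + 1251 = -1620282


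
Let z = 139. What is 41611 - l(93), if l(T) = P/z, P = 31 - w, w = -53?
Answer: 5783845/139 ≈ 41610.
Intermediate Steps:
P = 84 (P = 31 - 1*(-53) = 31 + 53 = 84)
l(T) = 84/139
41611 - l(93) = 41611 - 1*84/139 = 41611 - 84/139 = 5783845/139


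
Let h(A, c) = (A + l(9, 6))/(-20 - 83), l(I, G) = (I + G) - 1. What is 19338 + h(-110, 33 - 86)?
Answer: 1991910/103 ≈ 19339.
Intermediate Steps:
l(I, G) = -1 + G + I (l(I, G) = (G + I) - 1 = -1 + G + I)
h(A, c) = -14/103 - A/103 (h(A, c) = (A + (-1 + 6 + 9))/(-20 - 83) = (A + 14)/(-103) = (14 + A)*(-1/103) = -14/103 - A/103)
19338 + h(-110, 33 - 86) = 19338 + (-14/103 - 1/103*(-110)) = 19338 + (-14/103 + 110/103) = 19338 + 96/103 = 1991910/103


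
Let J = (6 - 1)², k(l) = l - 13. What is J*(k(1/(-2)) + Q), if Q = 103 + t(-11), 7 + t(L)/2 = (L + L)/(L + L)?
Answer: 3875/2 ≈ 1937.5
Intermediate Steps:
k(l) = -13 + l
t(L) = -12 (t(L) = -14 + 2*((L + L)/(L + L)) = -14 + 2*((2*L)/((2*L))) = -14 + 2*((2*L)*(1/(2*L))) = -14 + 2*1 = -14 + 2 = -12)
J = 25 (J = 5² = 25)
Q = 91 (Q = 103 - 12 = 91)
J*(k(1/(-2)) + Q) = 25*((-13 + 1/(-2)) + 91) = 25*((-13 - ½) + 91) = 25*(-27/2 + 91) = 25*(155/2) = 3875/2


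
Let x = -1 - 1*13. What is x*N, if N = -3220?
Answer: 45080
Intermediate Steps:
x = -14 (x = -1 - 13 = -14)
x*N = -14*(-3220) = 45080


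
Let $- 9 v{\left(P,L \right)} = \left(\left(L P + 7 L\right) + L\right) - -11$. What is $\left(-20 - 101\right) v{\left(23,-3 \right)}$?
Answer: $- \frac{9922}{9} \approx -1102.4$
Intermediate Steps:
$v{\left(P,L \right)} = - \frac{11}{9} - \frac{8 L}{9} - \frac{L P}{9}$ ($v{\left(P,L \right)} = - \frac{\left(\left(L P + 7 L\right) + L\right) - -11}{9} = - \frac{\left(\left(7 L + L P\right) + L\right) + 11}{9} = - \frac{\left(8 L + L P\right) + 11}{9} = - \frac{11 + 8 L + L P}{9} = - \frac{11}{9} - \frac{8 L}{9} - \frac{L P}{9}$)
$\left(-20 - 101\right) v{\left(23,-3 \right)} = \left(-20 - 101\right) \left(- \frac{11}{9} - - \frac{8}{3} - \left(- \frac{1}{3}\right) 23\right) = - 121 \left(- \frac{11}{9} + \frac{8}{3} + \frac{23}{3}\right) = \left(-121\right) \frac{82}{9} = - \frac{9922}{9}$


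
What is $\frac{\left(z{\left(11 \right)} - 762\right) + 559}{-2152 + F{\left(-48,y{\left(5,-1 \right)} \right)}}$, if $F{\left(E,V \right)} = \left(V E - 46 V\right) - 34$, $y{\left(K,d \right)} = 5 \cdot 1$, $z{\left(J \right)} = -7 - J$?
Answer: $\frac{221}{2656} \approx 0.083208$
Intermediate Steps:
$y{\left(K,d \right)} = 5$
$F{\left(E,V \right)} = -34 - 46 V + E V$ ($F{\left(E,V \right)} = \left(E V - 46 V\right) - 34 = \left(- 46 V + E V\right) - 34 = -34 - 46 V + E V$)
$\frac{\left(z{\left(11 \right)} - 762\right) + 559}{-2152 + F{\left(-48,y{\left(5,-1 \right)} \right)}} = \frac{\left(\left(-7 - 11\right) - 762\right) + 559}{-2152 - 504} = \frac{\left(-18 - 762\right) + 559}{-2152 - 504} = \frac{-780 + 559}{-2656} = \left(-221\right) \left(- \frac{1}{2656}\right) = \frac{221}{2656}$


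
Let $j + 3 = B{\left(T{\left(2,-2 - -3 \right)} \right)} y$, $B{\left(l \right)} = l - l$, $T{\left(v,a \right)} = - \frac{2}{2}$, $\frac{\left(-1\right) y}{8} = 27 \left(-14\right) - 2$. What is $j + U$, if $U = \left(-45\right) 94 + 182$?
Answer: $-4051$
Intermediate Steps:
$y = 3040$ ($y = - 8 \left(27 \left(-14\right) - 2\right) = - 8 \left(-378 - 2\right) = \left(-8\right) \left(-380\right) = 3040$)
$T{\left(v,a \right)} = -1$ ($T{\left(v,a \right)} = \left(-2\right) \frac{1}{2} = -1$)
$B{\left(l \right)} = 0$
$U = -4048$ ($U = -4230 + 182 = -4048$)
$j = -3$ ($j = -3 + 0 \cdot 3040 = -3 + 0 = -3$)
$j + U = -3 - 4048 = -4051$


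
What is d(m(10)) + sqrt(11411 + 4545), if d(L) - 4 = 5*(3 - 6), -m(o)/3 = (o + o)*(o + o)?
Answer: -11 + 2*sqrt(3989) ≈ 115.32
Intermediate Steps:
m(o) = -12*o**2 (m(o) = -3*(o + o)*(o + o) = -3*2*o*2*o = -12*o**2)
d(L) = -11 (d(L) = 4 + 5*(3 - 6) = 4 + 5*(-3) = 4 - 15 = -11)
d(m(10)) + sqrt(11411 + 4545) = -11 + sqrt(11411 + 4545) = -11 + sqrt(15956) = -11 + 2*sqrt(3989)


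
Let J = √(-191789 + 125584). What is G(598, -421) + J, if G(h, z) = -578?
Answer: -578 + I*√66205 ≈ -578.0 + 257.3*I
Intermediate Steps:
J = I*√66205 (J = √(-66205) = I*√66205 ≈ 257.3*I)
G(598, -421) + J = -578 + I*√66205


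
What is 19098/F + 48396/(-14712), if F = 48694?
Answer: -86484377/29849422 ≈ -2.8974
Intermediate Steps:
19098/F + 48396/(-14712) = 19098/48694 + 48396/(-14712) = 19098*(1/48694) + 48396*(-1/14712) = 9549/24347 - 4033/1226 = -86484377/29849422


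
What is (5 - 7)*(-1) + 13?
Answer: 15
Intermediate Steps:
(5 - 7)*(-1) + 13 = -2*(-1) + 13 = 2 + 13 = 15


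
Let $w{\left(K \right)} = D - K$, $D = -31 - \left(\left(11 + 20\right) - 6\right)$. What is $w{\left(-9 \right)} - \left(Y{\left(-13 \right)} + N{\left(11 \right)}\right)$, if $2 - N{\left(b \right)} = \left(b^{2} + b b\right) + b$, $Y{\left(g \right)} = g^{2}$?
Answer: $35$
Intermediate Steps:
$N{\left(b \right)} = 2 - b - 2 b^{2}$ ($N{\left(b \right)} = 2 - \left(\left(b^{2} + b b\right) + b\right) = 2 - \left(\left(b^{2} + b^{2}\right) + b\right) = 2 - \left(2 b^{2} + b\right) = 2 - \left(b + 2 b^{2}\right) = 2 - b - 2 b^{2}$)
$D = -56$ ($D = -31 - \left(31 - 6\right) = -31 - 25 = -56$)
$w{\left(K \right)} = -56 - K$
$w{\left(-9 \right)} - \left(Y{\left(-13 \right)} + N{\left(11 \right)}\right) = \left(-56 - -9\right) - \left(\left(-13\right)^{2} - \left(9 + 242\right)\right) = \left(-56 + 9\right) - \left(169 - 251\right) = -47 - \left(169 - 251\right) = -47 - -82 = -47 + 82 = 35$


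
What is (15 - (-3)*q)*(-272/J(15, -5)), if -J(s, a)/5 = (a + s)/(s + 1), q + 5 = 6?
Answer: 39168/25 ≈ 1566.7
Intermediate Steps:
q = 1 (q = -5 + 6 = 1)
J(s, a) = -5*(a + s)/(1 + s) (J(s, a) = -5*(a + s)/(s + 1) = -5*(a + s)/(1 + s))
(15 - (-3)*q)*(-272/J(15, -5)) = (15 - (-3))*(-272*(1 + 15)/(5*(-1*(-5) - 1*15))) = (15 - 1*(-3))*(-272*16/(5*(5 - 15))) = (15 + 3)*(-272/(5*(1/16)*(-10))) = 18*(-272/(-25/8)) = 18*(-272*(-8/25)) = 18*(2176/25) = 39168/25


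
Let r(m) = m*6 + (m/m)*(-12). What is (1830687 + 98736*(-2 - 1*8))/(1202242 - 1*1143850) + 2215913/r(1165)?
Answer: 7515351539/22636632 ≈ 332.00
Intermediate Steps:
r(m) = -12 + 6*m (r(m) = 6*m + 1*(-12) = 6*m - 12 = -12 + 6*m)
(1830687 + 98736*(-2 - 1*8))/(1202242 - 1*1143850) + 2215913/r(1165) = (1830687 + 98736*(-2 - 1*8))/(1202242 - 1*1143850) + 2215913/(-12 + 6*1165) = (1830687 + 98736*(-2 - 8))/(1202242 - 1143850) + 2215913/(-12 + 6990) = (1830687 + 98736*(-10))/58392 + 2215913/6978 = (1830687 - 987360)*(1/58392) + 2215913*(1/6978) = 843327*(1/58392) + 2215913/6978 = 93703/6488 + 2215913/6978 = 7515351539/22636632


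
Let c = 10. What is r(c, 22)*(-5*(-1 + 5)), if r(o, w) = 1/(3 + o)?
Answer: -20/13 ≈ -1.5385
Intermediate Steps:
r(c, 22)*(-5*(-1 + 5)) = (-5*(-1 + 5))/(3 + 10) = (-5*4)/13 = (1/13)*(-20) = -20/13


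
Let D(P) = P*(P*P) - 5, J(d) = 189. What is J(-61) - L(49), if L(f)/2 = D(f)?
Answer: -235099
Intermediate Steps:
D(P) = -5 + P**3 (D(P) = P*P**2 - 5 = P**3 - 5 = -5 + P**3)
L(f) = -10 + 2*f**3 (L(f) = 2*(-5 + f**3) = -10 + 2*f**3)
J(-61) - L(49) = 189 - (-10 + 2*49**3) = 189 - (-10 + 2*117649) = 189 - (-10 + 235298) = 189 - 1*235288 = 189 - 235288 = -235099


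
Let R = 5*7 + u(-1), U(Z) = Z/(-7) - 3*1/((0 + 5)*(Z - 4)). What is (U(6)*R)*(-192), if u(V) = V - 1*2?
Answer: 248832/35 ≈ 7109.5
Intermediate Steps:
u(V) = -2 + V (u(V) = V - 2 = -2 + V)
U(Z) = -3/(-20 + 5*Z) - Z/7 (U(Z) = Z*(-⅐) - 3*1/(5*(-4 + Z)) = -Z/7 - 3/(-20 + 5*Z) = -3/(-20 + 5*Z) - Z/7)
R = 32 (R = 5*7 + (-2 - 1) = 35 - 3 = 32)
(U(6)*R)*(-192) = (((-21 - 5*6² + 20*6)/(35*(-4 + 6)))*32)*(-192) = (((1/35)*(-21 - 5*36 + 120)/2)*32)*(-192) = (((1/35)*(½)*(-21 - 180 + 120))*32)*(-192) = (((1/35)*(½)*(-81))*32)*(-192) = -81/70*32*(-192) = -1296/35*(-192) = 248832/35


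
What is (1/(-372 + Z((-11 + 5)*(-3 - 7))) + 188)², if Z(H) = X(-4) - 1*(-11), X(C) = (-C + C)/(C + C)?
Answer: 4605929689/130321 ≈ 35343.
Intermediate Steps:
X(C) = 0 (X(C) = 0/((2*C)) = 0*(1/(2*C)) = 0)
Z(H) = 11 (Z(H) = 0 - 1*(-11) = 0 + 11 = 11)
(1/(-372 + Z((-11 + 5)*(-3 - 7))) + 188)² = (1/(-372 + 11) + 188)² = (1/(-361) + 188)² = (-1/361 + 188)² = (67867/361)² = 4605929689/130321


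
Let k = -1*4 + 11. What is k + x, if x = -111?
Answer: -104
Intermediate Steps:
k = 7 (k = -4 + 11 = 7)
k + x = 7 - 111 = -104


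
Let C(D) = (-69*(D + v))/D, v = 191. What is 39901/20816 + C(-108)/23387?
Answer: 8408416619/4381414128 ≈ 1.9191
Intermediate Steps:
C(D) = (-13179 - 69*D)/D (C(D) = (-69*(D + 191))/D = (-69*(191 + D))/D = (-13179 - 69*D)/D)
39901/20816 + C(-108)/23387 = 39901/20816 + (-69 - 13179/(-108))/23387 = 39901*(1/20816) + (-69 - 13179*(-1/108))*(1/23387) = 39901/20816 + (-69 + 4393/36)*(1/23387) = 39901/20816 + (1909/36)*(1/23387) = 39901/20816 + 1909/841932 = 8408416619/4381414128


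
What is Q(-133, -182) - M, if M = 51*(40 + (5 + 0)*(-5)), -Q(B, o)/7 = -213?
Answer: 726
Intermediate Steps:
Q(B, o) = 1491 (Q(B, o) = -7*(-213) = 1491)
M = 765 (M = 51*(40 + 5*(-5)) = 51*(40 - 25) = 51*15 = 765)
Q(-133, -182) - M = 1491 - 1*765 = 1491 - 765 = 726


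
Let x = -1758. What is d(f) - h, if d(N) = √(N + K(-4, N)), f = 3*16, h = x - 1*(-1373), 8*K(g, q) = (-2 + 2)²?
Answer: 385 + 4*√3 ≈ 391.93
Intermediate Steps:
K(g, q) = 0 (K(g, q) = (-2 + 2)²/8 = (⅛)*0² = (⅛)*0 = 0)
h = -385 (h = -1758 - 1*(-1373) = -1758 + 1373 = -385)
f = 48
d(N) = √N (d(N) = √(N + 0) = √N)
d(f) - h = √48 - 1*(-385) = 4*√3 + 385 = 385 + 4*√3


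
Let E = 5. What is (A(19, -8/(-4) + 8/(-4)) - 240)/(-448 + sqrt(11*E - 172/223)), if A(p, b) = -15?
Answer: 25475520/44744899 + 255*sqrt(2696739)/44744899 ≈ 0.57871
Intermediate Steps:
(A(19, -8/(-4) + 8/(-4)) - 240)/(-448 + sqrt(11*E - 172/223)) = (-15 - 240)/(-448 + sqrt(11*5 - 172/223)) = -255/(-448 + sqrt(55 - 172*1/223)) = -255/(-448 + sqrt(55 - 172/223)) = -255/(-448 + sqrt(12093/223)) = -255/(-448 + sqrt(2696739)/223)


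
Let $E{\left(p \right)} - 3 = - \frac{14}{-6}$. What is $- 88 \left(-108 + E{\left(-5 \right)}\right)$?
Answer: $\frac{27104}{3} \approx 9034.7$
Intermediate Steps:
$E{\left(p \right)} = \frac{16}{3}$ ($E{\left(p \right)} = 3 - \frac{14}{-6} = 3 - - \frac{7}{3} = 3 + \frac{7}{3} = \frac{16}{3}$)
$- 88 \left(-108 + E{\left(-5 \right)}\right) = - 88 \left(-108 + \frac{16}{3}\right) = \left(-88\right) \left(- \frac{308}{3}\right) = \frac{27104}{3}$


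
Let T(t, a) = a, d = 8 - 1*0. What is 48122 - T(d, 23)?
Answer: 48099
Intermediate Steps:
d = 8 (d = 8 + 0 = 8)
48122 - T(d, 23) = 48122 - 1*23 = 48122 - 23 = 48099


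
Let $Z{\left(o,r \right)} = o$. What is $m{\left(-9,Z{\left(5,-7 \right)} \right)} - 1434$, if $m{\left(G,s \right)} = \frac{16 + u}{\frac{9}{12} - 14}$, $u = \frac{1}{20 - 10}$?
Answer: $- \frac{380332}{265} \approx -1435.2$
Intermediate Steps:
$u = \frac{1}{10} \approx 0.1$
$m{\left(G,s \right)} = - \frac{322}{265}$ ($m{\left(G,s \right)} = \frac{16 + \frac{1}{10}}{\frac{9}{12} - 14} = \frac{161}{10 \left(9 \cdot \frac{1}{12} - 14\right)} = \frac{161}{10 \left(\frac{3}{4} - 14\right)} = \frac{161}{10 \left(- \frac{53}{4}\right)} = \frac{161}{10} \left(- \frac{4}{53}\right) = - \frac{322}{265}$)
$m{\left(-9,Z{\left(5,-7 \right)} \right)} - 1434 = - \frac{322}{265} - 1434 = - \frac{380332}{265}$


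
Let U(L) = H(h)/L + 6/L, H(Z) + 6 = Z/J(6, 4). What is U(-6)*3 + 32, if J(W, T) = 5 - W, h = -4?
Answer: 30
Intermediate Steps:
H(Z) = -6 - Z (H(Z) = -6 + Z/(5 - 1*6) = -6 + Z/(5 - 6) = -6 + Z/(-1) = -6 + Z*(-1) = -6 - Z)
U(L) = 4/L (U(L) = (-6 - 1*(-4))/L + 6/L = (-6 + 4)/L + 6/L = -2/L + 6/L = 4/L)
U(-6)*3 + 32 = (4/(-6))*3 + 32 = (4*(-⅙))*3 + 32 = -⅔*3 + 32 = -2 + 32 = 30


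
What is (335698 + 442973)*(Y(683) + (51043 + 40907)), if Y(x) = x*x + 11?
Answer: 434848819950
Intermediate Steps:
Y(x) = 11 + x² (Y(x) = x² + 11 = 11 + x²)
(335698 + 442973)*(Y(683) + (51043 + 40907)) = (335698 + 442973)*((11 + 683²) + (51043 + 40907)) = 778671*((11 + 466489) + 91950) = 778671*(466500 + 91950) = 778671*558450 = 434848819950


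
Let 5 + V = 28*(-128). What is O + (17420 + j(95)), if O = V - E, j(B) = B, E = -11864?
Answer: 25790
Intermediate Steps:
V = -3589 (V = -5 + 28*(-128) = -5 - 3584 = -3589)
O = 8275 (O = -3589 - 1*(-11864) = -3589 + 11864 = 8275)
O + (17420 + j(95)) = 8275 + (17420 + 95) = 8275 + 17515 = 25790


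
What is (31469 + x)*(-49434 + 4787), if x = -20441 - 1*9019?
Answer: -89695823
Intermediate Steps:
x = -29460 (x = -20441 - 9019 = -29460)
(31469 + x)*(-49434 + 4787) = (31469 - 29460)*(-49434 + 4787) = 2009*(-44647) = -89695823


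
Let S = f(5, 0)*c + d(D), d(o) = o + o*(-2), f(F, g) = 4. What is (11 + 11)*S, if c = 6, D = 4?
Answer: 440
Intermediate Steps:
d(o) = -o (d(o) = o - 2*o = -o)
S = 20 (S = 4*6 - 1*4 = 24 - 4 = 20)
(11 + 11)*S = (11 + 11)*20 = 22*20 = 440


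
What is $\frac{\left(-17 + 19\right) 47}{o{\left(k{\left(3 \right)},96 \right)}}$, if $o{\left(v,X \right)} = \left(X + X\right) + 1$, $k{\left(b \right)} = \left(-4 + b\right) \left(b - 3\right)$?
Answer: $\frac{94}{193} \approx 0.48705$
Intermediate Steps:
$k{\left(b \right)} = \left(-4 + b\right) \left(-3 + b\right)$
$o{\left(v,X \right)} = 1 + 2 X$ ($o{\left(v,X \right)} = 2 X + 1 = 1 + 2 X$)
$\frac{\left(-17 + 19\right) 47}{o{\left(k{\left(3 \right)},96 \right)}} = \frac{\left(-17 + 19\right) 47}{1 + 2 \cdot 96} = \frac{2 \cdot 47}{1 + 192} = \frac{94}{193}$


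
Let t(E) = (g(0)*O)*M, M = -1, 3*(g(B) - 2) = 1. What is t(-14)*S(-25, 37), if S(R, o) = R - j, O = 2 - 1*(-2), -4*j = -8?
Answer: 252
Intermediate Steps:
g(B) = 7/3 (g(B) = 2 + (⅓)*1 = 2 + ⅓ = 7/3)
j = 2 (j = -¼*(-8) = 2)
O = 4 (O = 2 + 2 = 4)
S(R, o) = -2 + R (S(R, o) = R - 1*2 = R - 2 = -2 + R)
t(E) = -28/3 (t(E) = ((7/3)*4)*(-1) = (28/3)*(-1) = -28/3)
t(-14)*S(-25, 37) = -28*(-2 - 25)/3 = -28/3*(-27) = 252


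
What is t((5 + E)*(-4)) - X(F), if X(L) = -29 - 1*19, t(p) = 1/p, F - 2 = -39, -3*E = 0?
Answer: 959/20 ≈ 47.950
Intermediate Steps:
E = 0 (E = -⅓*0 = 0)
F = -37 (F = 2 - 39 = -37)
X(L) = -48 (X(L) = -29 - 19 = -48)
t((5 + E)*(-4)) - X(F) = 1/((5 + 0)*(-4)) - 1*(-48) = 1/(5*(-4)) + 48 = 1/(-20) + 48 = -1/20 + 48 = 959/20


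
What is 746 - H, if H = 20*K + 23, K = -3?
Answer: 783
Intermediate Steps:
H = -37 (H = 20*(-3) + 23 = -60 + 23 = -37)
746 - H = 746 - 1*(-37) = 746 + 37 = 783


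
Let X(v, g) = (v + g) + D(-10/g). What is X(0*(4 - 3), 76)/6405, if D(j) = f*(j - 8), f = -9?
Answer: 5669/243390 ≈ 0.023292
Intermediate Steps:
D(j) = 72 - 9*j (D(j) = -9*(j - 8) = -9*(-8 + j) = 72 - 9*j)
X(v, g) = 72 + g + v + 90/g (X(v, g) = (v + g) + (72 - (-90)/g) = (g + v) + (72 + 90/g) = 72 + g + v + 90/g)
X(0*(4 - 3), 76)/6405 = (72 + 76 + 0*(4 - 3) + 90/76)/6405 = (72 + 76 + 0*1 + 90*(1/76))*(1/6405) = (72 + 76 + 0 + 45/38)*(1/6405) = (5669/38)*(1/6405) = 5669/243390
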